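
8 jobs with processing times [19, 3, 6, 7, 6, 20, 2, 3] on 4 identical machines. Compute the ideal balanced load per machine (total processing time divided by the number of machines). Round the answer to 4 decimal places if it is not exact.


Total processing time = 19 + 3 + 6 + 7 + 6 + 20 + 2 + 3 = 66
Number of machines = 4
Ideal balanced load = 66 / 4 = 16.5

16.5


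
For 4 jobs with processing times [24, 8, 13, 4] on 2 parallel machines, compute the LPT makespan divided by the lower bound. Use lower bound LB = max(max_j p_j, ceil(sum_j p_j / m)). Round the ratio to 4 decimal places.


LPT order: [24, 13, 8, 4]
Machine loads after assignment: [24, 25]
LPT makespan = 25
Lower bound = max(max_job, ceil(total/2)) = max(24, 25) = 25
Ratio = 25 / 25 = 1.0

1.0


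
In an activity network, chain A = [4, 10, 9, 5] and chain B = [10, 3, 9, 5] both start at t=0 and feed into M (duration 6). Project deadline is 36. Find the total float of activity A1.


Forward pass: ES(A1) = sum of predecessors on chain A = 0
EF = ES + duration = 0 + 4 = 4
Backward pass: LF(M) = deadline = 36; LS(M) = 36 - 6 = 30
LF(A1) = LS(M) - sum(successors on chain A) = 30 - 24 = 6
LS = LF - duration = 6 - 4 = 2
Total float = LS - ES = 2 - 0 = 2

2


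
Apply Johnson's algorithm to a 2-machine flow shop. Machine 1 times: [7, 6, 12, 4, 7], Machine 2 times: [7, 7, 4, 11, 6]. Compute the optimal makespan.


Apply Johnson's rule:
  Group 1 (a <= b): [(4, 4, 11), (2, 6, 7), (1, 7, 7)]
  Group 2 (a > b): [(5, 7, 6), (3, 12, 4)]
Optimal job order: [4, 2, 1, 5, 3]
Schedule:
  Job 4: M1 done at 4, M2 done at 15
  Job 2: M1 done at 10, M2 done at 22
  Job 1: M1 done at 17, M2 done at 29
  Job 5: M1 done at 24, M2 done at 35
  Job 3: M1 done at 36, M2 done at 40
Makespan = 40

40


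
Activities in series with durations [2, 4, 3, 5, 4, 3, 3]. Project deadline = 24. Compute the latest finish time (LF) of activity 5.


LF(activity 5) = deadline - sum of successor durations
Successors: activities 6 through 7 with durations [3, 3]
Sum of successor durations = 6
LF = 24 - 6 = 18

18


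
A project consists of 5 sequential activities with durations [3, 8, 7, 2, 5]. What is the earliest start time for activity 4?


Activity 4 starts after activities 1 through 3 complete.
Predecessor durations: [3, 8, 7]
ES = 3 + 8 + 7 = 18

18


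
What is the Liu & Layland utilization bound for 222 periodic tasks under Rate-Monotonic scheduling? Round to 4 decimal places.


Compute 2^(1/222) = 1.0031271640
Subtract 1: 1.0031271640 - 1 = 0.0031271640
Multiply by n: 222 * 0.0031271640 = 0.6942304080
Round to 4 dp: 0.6942

0.6942


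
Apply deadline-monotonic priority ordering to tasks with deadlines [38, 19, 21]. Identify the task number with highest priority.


Sort tasks by relative deadline (ascending):
  Task 2: deadline = 19
  Task 3: deadline = 21
  Task 1: deadline = 38
Priority order (highest first): [2, 3, 1]
Highest priority task = 2

2


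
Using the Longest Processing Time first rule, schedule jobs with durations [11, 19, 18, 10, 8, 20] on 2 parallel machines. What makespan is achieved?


Sort jobs in decreasing order (LPT): [20, 19, 18, 11, 10, 8]
Assign each job to the least loaded machine:
  Machine 1: jobs [20, 11, 10], load = 41
  Machine 2: jobs [19, 18, 8], load = 45
Makespan = max load = 45

45


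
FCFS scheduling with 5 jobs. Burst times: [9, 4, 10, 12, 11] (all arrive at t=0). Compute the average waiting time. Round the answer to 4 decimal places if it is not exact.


FCFS order (as given): [9, 4, 10, 12, 11]
Waiting times:
  Job 1: wait = 0
  Job 2: wait = 9
  Job 3: wait = 13
  Job 4: wait = 23
  Job 5: wait = 35
Sum of waiting times = 80
Average waiting time = 80/5 = 16.0

16.0


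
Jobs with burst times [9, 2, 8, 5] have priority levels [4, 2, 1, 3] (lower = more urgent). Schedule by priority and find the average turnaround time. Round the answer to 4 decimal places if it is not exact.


Sort by priority (ascending = highest first):
Order: [(1, 8), (2, 2), (3, 5), (4, 9)]
Completion times:
  Priority 1, burst=8, C=8
  Priority 2, burst=2, C=10
  Priority 3, burst=5, C=15
  Priority 4, burst=9, C=24
Average turnaround = 57/4 = 14.25

14.25


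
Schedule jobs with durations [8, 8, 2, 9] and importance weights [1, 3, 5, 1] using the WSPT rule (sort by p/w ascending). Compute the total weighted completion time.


Compute p/w ratios and sort ascending (WSPT): [(2, 5), (8, 3), (8, 1), (9, 1)]
Compute weighted completion times:
  Job (p=2,w=5): C=2, w*C=5*2=10
  Job (p=8,w=3): C=10, w*C=3*10=30
  Job (p=8,w=1): C=18, w*C=1*18=18
  Job (p=9,w=1): C=27, w*C=1*27=27
Total weighted completion time = 85

85


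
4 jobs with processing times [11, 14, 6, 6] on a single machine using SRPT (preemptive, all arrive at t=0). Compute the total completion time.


Since all jobs arrive at t=0, SRPT equals SPT ordering.
SPT order: [6, 6, 11, 14]
Completion times:
  Job 1: p=6, C=6
  Job 2: p=6, C=12
  Job 3: p=11, C=23
  Job 4: p=14, C=37
Total completion time = 6 + 12 + 23 + 37 = 78

78


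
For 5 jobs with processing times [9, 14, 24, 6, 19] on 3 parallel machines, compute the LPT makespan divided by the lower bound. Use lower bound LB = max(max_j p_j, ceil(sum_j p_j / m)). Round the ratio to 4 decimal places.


LPT order: [24, 19, 14, 9, 6]
Machine loads after assignment: [24, 25, 23]
LPT makespan = 25
Lower bound = max(max_job, ceil(total/3)) = max(24, 24) = 24
Ratio = 25 / 24 = 1.0417

1.0417


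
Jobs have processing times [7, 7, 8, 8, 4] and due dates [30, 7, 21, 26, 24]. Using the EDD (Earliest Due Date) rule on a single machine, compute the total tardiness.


Sort by due date (EDD order): [(7, 7), (8, 21), (4, 24), (8, 26), (7, 30)]
Compute completion times and tardiness:
  Job 1: p=7, d=7, C=7, tardiness=max(0,7-7)=0
  Job 2: p=8, d=21, C=15, tardiness=max(0,15-21)=0
  Job 3: p=4, d=24, C=19, tardiness=max(0,19-24)=0
  Job 4: p=8, d=26, C=27, tardiness=max(0,27-26)=1
  Job 5: p=7, d=30, C=34, tardiness=max(0,34-30)=4
Total tardiness = 5

5


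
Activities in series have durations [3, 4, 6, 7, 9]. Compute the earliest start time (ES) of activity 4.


Activity 4 starts after activities 1 through 3 complete.
Predecessor durations: [3, 4, 6]
ES = 3 + 4 + 6 = 13

13


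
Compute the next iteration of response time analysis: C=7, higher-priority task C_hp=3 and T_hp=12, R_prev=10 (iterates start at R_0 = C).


R_next = C + ceil(R_prev / T_hp) * C_hp
ceil(10 / 12) = ceil(0.8333) = 1
Interference = 1 * 3 = 3
R_next = 7 + 3 = 10
R_next = R_prev, so the iteration has converged (response time = 10).

10


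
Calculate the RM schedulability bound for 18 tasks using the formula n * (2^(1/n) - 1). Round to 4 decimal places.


Compute 2^(1/18) = 1.0392592260
Subtract 1: 1.0392592260 - 1 = 0.0392592260
Multiply by n: 18 * 0.0392592260 = 0.7066660680
Round to 4 dp: 0.7067

0.7067


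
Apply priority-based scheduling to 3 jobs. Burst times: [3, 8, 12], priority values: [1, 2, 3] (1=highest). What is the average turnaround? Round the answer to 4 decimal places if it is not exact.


Sort by priority (ascending = highest first):
Order: [(1, 3), (2, 8), (3, 12)]
Completion times:
  Priority 1, burst=3, C=3
  Priority 2, burst=8, C=11
  Priority 3, burst=12, C=23
Average turnaround = 37/3 = 12.3333

12.3333


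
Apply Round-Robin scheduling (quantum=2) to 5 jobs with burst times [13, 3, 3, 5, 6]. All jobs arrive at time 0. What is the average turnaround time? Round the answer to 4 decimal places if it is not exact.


Time quantum = 2
Execution trace:
  J1 runs 2 units, time = 2
  J2 runs 2 units, time = 4
  J3 runs 2 units, time = 6
  J4 runs 2 units, time = 8
  J5 runs 2 units, time = 10
  J1 runs 2 units, time = 12
  J2 runs 1 units, time = 13
  J3 runs 1 units, time = 14
  J4 runs 2 units, time = 16
  J5 runs 2 units, time = 18
  J1 runs 2 units, time = 20
  J4 runs 1 units, time = 21
  J5 runs 2 units, time = 23
  J1 runs 2 units, time = 25
  J1 runs 2 units, time = 27
  J1 runs 2 units, time = 29
  J1 runs 1 units, time = 30
Finish times: [30, 13, 14, 21, 23]
Average turnaround = 101/5 = 20.2

20.2


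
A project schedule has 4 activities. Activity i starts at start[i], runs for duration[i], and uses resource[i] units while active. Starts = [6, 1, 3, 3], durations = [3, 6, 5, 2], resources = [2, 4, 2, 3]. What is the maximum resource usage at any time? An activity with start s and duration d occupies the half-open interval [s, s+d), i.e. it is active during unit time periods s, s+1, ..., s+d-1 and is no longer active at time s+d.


Each activity i is active on [start_i, start_i + duration_i).
Compute total resource usage per time slot:
  t=0: active resources = [], total = 0
  t=1: active resources = [4], total = 4
  t=2: active resources = [4], total = 4
  t=3: active resources = [4, 2, 3], total = 9
  t=4: active resources = [4, 2, 3], total = 9
  t=5: active resources = [4, 2], total = 6
  t=6: active resources = [2, 4, 2], total = 8
  t=7: active resources = [2, 2], total = 4
  t=8: active resources = [2], total = 2
Peak resource demand = 9

9


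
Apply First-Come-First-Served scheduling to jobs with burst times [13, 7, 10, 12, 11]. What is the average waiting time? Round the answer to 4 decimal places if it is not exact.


FCFS order (as given): [13, 7, 10, 12, 11]
Waiting times:
  Job 1: wait = 0
  Job 2: wait = 13
  Job 3: wait = 20
  Job 4: wait = 30
  Job 5: wait = 42
Sum of waiting times = 105
Average waiting time = 105/5 = 21.0

21.0


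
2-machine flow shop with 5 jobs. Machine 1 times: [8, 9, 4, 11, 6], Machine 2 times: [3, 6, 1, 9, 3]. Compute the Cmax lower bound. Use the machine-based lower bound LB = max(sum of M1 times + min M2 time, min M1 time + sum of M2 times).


LB1 = sum(M1 times) + min(M2 times) = 38 + 1 = 39
LB2 = min(M1 times) + sum(M2 times) = 4 + 22 = 26
Lower bound = max(LB1, LB2) = max(39, 26) = 39

39


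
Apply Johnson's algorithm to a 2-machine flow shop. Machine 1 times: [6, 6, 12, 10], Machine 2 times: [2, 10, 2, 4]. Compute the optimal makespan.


Apply Johnson's rule:
  Group 1 (a <= b): [(2, 6, 10)]
  Group 2 (a > b): [(4, 10, 4), (1, 6, 2), (3, 12, 2)]
Optimal job order: [2, 4, 1, 3]
Schedule:
  Job 2: M1 done at 6, M2 done at 16
  Job 4: M1 done at 16, M2 done at 20
  Job 1: M1 done at 22, M2 done at 24
  Job 3: M1 done at 34, M2 done at 36
Makespan = 36

36


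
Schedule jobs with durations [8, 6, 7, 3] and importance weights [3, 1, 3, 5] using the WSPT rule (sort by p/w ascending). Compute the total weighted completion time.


Compute p/w ratios and sort ascending (WSPT): [(3, 5), (7, 3), (8, 3), (6, 1)]
Compute weighted completion times:
  Job (p=3,w=5): C=3, w*C=5*3=15
  Job (p=7,w=3): C=10, w*C=3*10=30
  Job (p=8,w=3): C=18, w*C=3*18=54
  Job (p=6,w=1): C=24, w*C=1*24=24
Total weighted completion time = 123

123


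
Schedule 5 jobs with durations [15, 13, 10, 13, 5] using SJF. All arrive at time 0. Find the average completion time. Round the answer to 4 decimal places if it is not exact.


SJF order (ascending): [5, 10, 13, 13, 15]
Completion times:
  Job 1: burst=5, C=5
  Job 2: burst=10, C=15
  Job 3: burst=13, C=28
  Job 4: burst=13, C=41
  Job 5: burst=15, C=56
Average completion = 145/5 = 29.0

29.0


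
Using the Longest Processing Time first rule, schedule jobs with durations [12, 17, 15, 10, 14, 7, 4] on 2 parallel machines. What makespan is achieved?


Sort jobs in decreasing order (LPT): [17, 15, 14, 12, 10, 7, 4]
Assign each job to the least loaded machine:
  Machine 1: jobs [17, 12, 10], load = 39
  Machine 2: jobs [15, 14, 7, 4], load = 40
Makespan = max load = 40

40


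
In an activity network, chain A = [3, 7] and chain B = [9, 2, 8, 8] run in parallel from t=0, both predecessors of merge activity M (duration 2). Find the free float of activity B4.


ES(B4) = sum of predecessors on chain B = 19
EF(B4) = ES + duration = 19 + 8 = 27
Successor of B4 is M. ES(M) = max(sum(A), sum(B)) = max(10, 27) = 27
Free float = ES(successor) - EF(current) = 27 - 27 = 0

0


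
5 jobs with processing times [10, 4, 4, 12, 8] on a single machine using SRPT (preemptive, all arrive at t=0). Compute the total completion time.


Since all jobs arrive at t=0, SRPT equals SPT ordering.
SPT order: [4, 4, 8, 10, 12]
Completion times:
  Job 1: p=4, C=4
  Job 2: p=4, C=8
  Job 3: p=8, C=16
  Job 4: p=10, C=26
  Job 5: p=12, C=38
Total completion time = 4 + 8 + 16 + 26 + 38 = 92

92


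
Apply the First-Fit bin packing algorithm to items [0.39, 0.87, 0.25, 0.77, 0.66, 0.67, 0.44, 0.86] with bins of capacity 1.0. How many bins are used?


Place items sequentially using First-Fit:
  Item 0.39 -> new Bin 1
  Item 0.87 -> new Bin 2
  Item 0.25 -> Bin 1 (now 0.64)
  Item 0.77 -> new Bin 3
  Item 0.66 -> new Bin 4
  Item 0.67 -> new Bin 5
  Item 0.44 -> new Bin 6
  Item 0.86 -> new Bin 7
Total bins used = 7

7


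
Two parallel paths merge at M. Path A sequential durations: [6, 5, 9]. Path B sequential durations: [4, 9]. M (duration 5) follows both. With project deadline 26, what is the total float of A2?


Forward pass: ES(A2) = sum of predecessors on chain A = 6
EF = ES + duration = 6 + 5 = 11
Backward pass: LF(M) = deadline = 26; LS(M) = 26 - 5 = 21
LF(A2) = LS(M) - sum(successors on chain A) = 21 - 9 = 12
LS = LF - duration = 12 - 5 = 7
Total float = LS - ES = 7 - 6 = 1

1


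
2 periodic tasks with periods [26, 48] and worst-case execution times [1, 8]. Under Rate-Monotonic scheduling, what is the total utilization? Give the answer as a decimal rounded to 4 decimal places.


Compute individual utilizations (exact fractions):
  Task 1: C/T = 1/26 (approx. 0.0385)
  Task 2: C/T = 8/48 = 1/6 (approx. 0.1667)
Total utilization U = 1/26 + 1/6 = 8/39
Rounded to 4 decimal places: U = 0.2051
RM (Liu & Layland) bound for 2 tasks = 0.828427; compare with U = 8/39 (approx. 0.205128)
U <= bound, so schedulable by RM sufficient condition.

0.2051


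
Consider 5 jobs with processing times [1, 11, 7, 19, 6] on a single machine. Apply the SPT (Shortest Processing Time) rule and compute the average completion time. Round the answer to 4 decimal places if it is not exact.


Sort jobs by processing time (SPT order): [1, 6, 7, 11, 19]
Compute completion times sequentially:
  Job 1: processing = 1, completes at 1
  Job 2: processing = 6, completes at 7
  Job 3: processing = 7, completes at 14
  Job 4: processing = 11, completes at 25
  Job 5: processing = 19, completes at 44
Sum of completion times = 91
Average completion time = 91/5 = 18.2

18.2


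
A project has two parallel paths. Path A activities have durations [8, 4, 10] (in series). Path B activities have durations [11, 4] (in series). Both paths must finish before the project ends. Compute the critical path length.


Path A total = 8 + 4 + 10 = 22
Path B total = 11 + 4 = 15
Critical path = longest path = max(22, 15) = 22

22


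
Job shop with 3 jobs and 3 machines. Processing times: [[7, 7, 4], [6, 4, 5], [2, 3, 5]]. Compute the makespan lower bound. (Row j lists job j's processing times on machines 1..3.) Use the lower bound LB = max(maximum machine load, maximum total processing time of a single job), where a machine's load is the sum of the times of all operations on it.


Machine loads:
  Machine 1: 7 + 6 + 2 = 15
  Machine 2: 7 + 4 + 3 = 14
  Machine 3: 4 + 5 + 5 = 14
Max machine load = 15
Job totals:
  Job 1: 18
  Job 2: 15
  Job 3: 10
Max job total = 18
Lower bound = max(15, 18) = 18

18


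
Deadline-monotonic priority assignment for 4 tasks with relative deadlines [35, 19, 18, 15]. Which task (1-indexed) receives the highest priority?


Sort tasks by relative deadline (ascending):
  Task 4: deadline = 15
  Task 3: deadline = 18
  Task 2: deadline = 19
  Task 1: deadline = 35
Priority order (highest first): [4, 3, 2, 1]
Highest priority task = 4

4


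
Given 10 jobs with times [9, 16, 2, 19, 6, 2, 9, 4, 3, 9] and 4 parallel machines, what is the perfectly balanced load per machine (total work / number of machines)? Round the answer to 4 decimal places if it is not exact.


Total processing time = 9 + 16 + 2 + 19 + 6 + 2 + 9 + 4 + 3 + 9 = 79
Number of machines = 4
Ideal balanced load = 79 / 4 = 19.75

19.75


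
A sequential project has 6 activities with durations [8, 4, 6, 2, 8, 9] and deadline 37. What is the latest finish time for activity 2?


LF(activity 2) = deadline - sum of successor durations
Successors: activities 3 through 6 with durations [6, 2, 8, 9]
Sum of successor durations = 25
LF = 37 - 25 = 12

12


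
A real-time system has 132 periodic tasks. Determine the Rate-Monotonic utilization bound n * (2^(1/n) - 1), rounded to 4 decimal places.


Compute 2^(1/132) = 1.0052649263
Subtract 1: 1.0052649263 - 1 = 0.0052649263
Multiply by n: 132 * 0.0052649263 = 0.6949702716
Round to 4 dp: 0.6950

0.6950


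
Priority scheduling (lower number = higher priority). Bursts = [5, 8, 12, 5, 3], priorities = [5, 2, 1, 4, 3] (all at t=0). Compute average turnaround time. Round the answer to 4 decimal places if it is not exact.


Sort by priority (ascending = highest first):
Order: [(1, 12), (2, 8), (3, 3), (4, 5), (5, 5)]
Completion times:
  Priority 1, burst=12, C=12
  Priority 2, burst=8, C=20
  Priority 3, burst=3, C=23
  Priority 4, burst=5, C=28
  Priority 5, burst=5, C=33
Average turnaround = 116/5 = 23.2

23.2


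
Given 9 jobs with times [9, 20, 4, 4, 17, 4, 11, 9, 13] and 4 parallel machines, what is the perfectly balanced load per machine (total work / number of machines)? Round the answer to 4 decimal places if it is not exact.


Total processing time = 9 + 20 + 4 + 4 + 17 + 4 + 11 + 9 + 13 = 91
Number of machines = 4
Ideal balanced load = 91 / 4 = 22.75

22.75


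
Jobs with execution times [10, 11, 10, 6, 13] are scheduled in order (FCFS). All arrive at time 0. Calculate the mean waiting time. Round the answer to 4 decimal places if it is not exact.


FCFS order (as given): [10, 11, 10, 6, 13]
Waiting times:
  Job 1: wait = 0
  Job 2: wait = 10
  Job 3: wait = 21
  Job 4: wait = 31
  Job 5: wait = 37
Sum of waiting times = 99
Average waiting time = 99/5 = 19.8

19.8


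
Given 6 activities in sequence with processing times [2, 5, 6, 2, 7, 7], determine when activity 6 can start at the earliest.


Activity 6 starts after activities 1 through 5 complete.
Predecessor durations: [2, 5, 6, 2, 7]
ES = 2 + 5 + 6 + 2 + 7 = 22

22


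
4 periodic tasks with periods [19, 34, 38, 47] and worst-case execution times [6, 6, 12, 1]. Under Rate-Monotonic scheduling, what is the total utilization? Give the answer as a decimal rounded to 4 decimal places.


Compute individual utilizations (exact fractions):
  Task 1: C/T = 6/19 (approx. 0.3158)
  Task 2: C/T = 6/34 = 3/17 (approx. 0.1765)
  Task 3: C/T = 12/38 = 6/19 (approx. 0.3158)
  Task 4: C/T = 1/47 (approx. 0.0213)
Total utilization U = 6/19 + 3/17 + 6/19 + 1/47 = 12590/15181
Rounded to 4 decimal places: U = 0.8293
RM (Liu & Layland) bound for 4 tasks = 0.756828; compare with U = 12590/15181 (approx. 0.829326)
bound < U <= 1, so the RM sufficient condition is not met (inconclusive; an exact test such as response-time analysis is needed).

0.8293


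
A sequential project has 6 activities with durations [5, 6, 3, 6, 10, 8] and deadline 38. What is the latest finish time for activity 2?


LF(activity 2) = deadline - sum of successor durations
Successors: activities 3 through 6 with durations [3, 6, 10, 8]
Sum of successor durations = 27
LF = 38 - 27 = 11

11


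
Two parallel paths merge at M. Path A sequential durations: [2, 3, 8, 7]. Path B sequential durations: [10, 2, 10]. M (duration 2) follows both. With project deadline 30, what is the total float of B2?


Forward pass: ES(B2) = sum of predecessors on chain B = 10
EF = ES + duration = 10 + 2 = 12
Backward pass: LF(M) = deadline = 30; LS(M) = 30 - 2 = 28
LF(B2) = LS(M) - sum(successors on chain B) = 28 - 10 = 18
LS = LF - duration = 18 - 2 = 16
Total float = LS - ES = 16 - 10 = 6

6


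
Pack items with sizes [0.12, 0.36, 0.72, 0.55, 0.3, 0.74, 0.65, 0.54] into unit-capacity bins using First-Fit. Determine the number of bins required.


Place items sequentially using First-Fit:
  Item 0.12 -> new Bin 1
  Item 0.36 -> Bin 1 (now 0.48)
  Item 0.72 -> new Bin 2
  Item 0.55 -> new Bin 3
  Item 0.3 -> Bin 1 (now 0.78)
  Item 0.74 -> new Bin 4
  Item 0.65 -> new Bin 5
  Item 0.54 -> new Bin 6
Total bins used = 6

6


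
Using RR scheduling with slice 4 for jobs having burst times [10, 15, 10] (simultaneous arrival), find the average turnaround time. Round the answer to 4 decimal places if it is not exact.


Time quantum = 4
Execution trace:
  J1 runs 4 units, time = 4
  J2 runs 4 units, time = 8
  J3 runs 4 units, time = 12
  J1 runs 4 units, time = 16
  J2 runs 4 units, time = 20
  J3 runs 4 units, time = 24
  J1 runs 2 units, time = 26
  J2 runs 4 units, time = 30
  J3 runs 2 units, time = 32
  J2 runs 3 units, time = 35
Finish times: [26, 35, 32]
Average turnaround = 93/3 = 31.0

31.0


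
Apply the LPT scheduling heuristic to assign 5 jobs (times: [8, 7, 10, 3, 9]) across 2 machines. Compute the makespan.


Sort jobs in decreasing order (LPT): [10, 9, 8, 7, 3]
Assign each job to the least loaded machine:
  Machine 1: jobs [10, 7, 3], load = 20
  Machine 2: jobs [9, 8], load = 17
Makespan = max load = 20

20


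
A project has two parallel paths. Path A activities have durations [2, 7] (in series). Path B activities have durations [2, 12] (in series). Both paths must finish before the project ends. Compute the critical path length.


Path A total = 2 + 7 = 9
Path B total = 2 + 12 = 14
Critical path = longest path = max(9, 14) = 14

14


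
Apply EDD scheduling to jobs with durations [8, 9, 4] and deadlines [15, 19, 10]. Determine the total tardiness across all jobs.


Sort by due date (EDD order): [(4, 10), (8, 15), (9, 19)]
Compute completion times and tardiness:
  Job 1: p=4, d=10, C=4, tardiness=max(0,4-10)=0
  Job 2: p=8, d=15, C=12, tardiness=max(0,12-15)=0
  Job 3: p=9, d=19, C=21, tardiness=max(0,21-19)=2
Total tardiness = 2

2


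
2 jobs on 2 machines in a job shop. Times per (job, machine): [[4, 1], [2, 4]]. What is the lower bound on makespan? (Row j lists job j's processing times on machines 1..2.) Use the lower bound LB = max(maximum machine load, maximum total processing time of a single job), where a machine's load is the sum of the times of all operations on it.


Machine loads:
  Machine 1: 4 + 2 = 6
  Machine 2: 1 + 4 = 5
Max machine load = 6
Job totals:
  Job 1: 5
  Job 2: 6
Max job total = 6
Lower bound = max(6, 6) = 6

6


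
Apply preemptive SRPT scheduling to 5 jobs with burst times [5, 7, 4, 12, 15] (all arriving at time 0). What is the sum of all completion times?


Since all jobs arrive at t=0, SRPT equals SPT ordering.
SPT order: [4, 5, 7, 12, 15]
Completion times:
  Job 1: p=4, C=4
  Job 2: p=5, C=9
  Job 3: p=7, C=16
  Job 4: p=12, C=28
  Job 5: p=15, C=43
Total completion time = 4 + 9 + 16 + 28 + 43 = 100

100


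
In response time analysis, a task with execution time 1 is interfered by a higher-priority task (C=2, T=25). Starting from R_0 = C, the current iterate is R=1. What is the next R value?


R_next = C + ceil(R_prev / T_hp) * C_hp
ceil(1 / 25) = ceil(0.04) = 1
Interference = 1 * 2 = 2
R_next = 1 + 2 = 3

3


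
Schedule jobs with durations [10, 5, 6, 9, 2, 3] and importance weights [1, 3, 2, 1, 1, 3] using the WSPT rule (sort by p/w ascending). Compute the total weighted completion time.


Compute p/w ratios and sort ascending (WSPT): [(3, 3), (5, 3), (2, 1), (6, 2), (9, 1), (10, 1)]
Compute weighted completion times:
  Job (p=3,w=3): C=3, w*C=3*3=9
  Job (p=5,w=3): C=8, w*C=3*8=24
  Job (p=2,w=1): C=10, w*C=1*10=10
  Job (p=6,w=2): C=16, w*C=2*16=32
  Job (p=9,w=1): C=25, w*C=1*25=25
  Job (p=10,w=1): C=35, w*C=1*35=35
Total weighted completion time = 135

135


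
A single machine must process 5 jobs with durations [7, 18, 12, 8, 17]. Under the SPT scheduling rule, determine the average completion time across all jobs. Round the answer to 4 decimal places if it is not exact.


Sort jobs by processing time (SPT order): [7, 8, 12, 17, 18]
Compute completion times sequentially:
  Job 1: processing = 7, completes at 7
  Job 2: processing = 8, completes at 15
  Job 3: processing = 12, completes at 27
  Job 4: processing = 17, completes at 44
  Job 5: processing = 18, completes at 62
Sum of completion times = 155
Average completion time = 155/5 = 31.0

31.0


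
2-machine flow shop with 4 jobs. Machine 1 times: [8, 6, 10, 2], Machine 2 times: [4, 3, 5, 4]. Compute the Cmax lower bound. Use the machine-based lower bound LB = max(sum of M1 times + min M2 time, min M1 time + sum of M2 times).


LB1 = sum(M1 times) + min(M2 times) = 26 + 3 = 29
LB2 = min(M1 times) + sum(M2 times) = 2 + 16 = 18
Lower bound = max(LB1, LB2) = max(29, 18) = 29

29


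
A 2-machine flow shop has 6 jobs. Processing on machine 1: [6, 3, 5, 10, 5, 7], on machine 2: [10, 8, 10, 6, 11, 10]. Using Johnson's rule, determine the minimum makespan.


Apply Johnson's rule:
  Group 1 (a <= b): [(2, 3, 8), (3, 5, 10), (5, 5, 11), (1, 6, 10), (6, 7, 10)]
  Group 2 (a > b): [(4, 10, 6)]
Optimal job order: [2, 3, 5, 1, 6, 4]
Schedule:
  Job 2: M1 done at 3, M2 done at 11
  Job 3: M1 done at 8, M2 done at 21
  Job 5: M1 done at 13, M2 done at 32
  Job 1: M1 done at 19, M2 done at 42
  Job 6: M1 done at 26, M2 done at 52
  Job 4: M1 done at 36, M2 done at 58
Makespan = 58

58


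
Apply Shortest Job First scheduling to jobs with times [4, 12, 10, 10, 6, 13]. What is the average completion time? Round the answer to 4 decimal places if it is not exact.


SJF order (ascending): [4, 6, 10, 10, 12, 13]
Completion times:
  Job 1: burst=4, C=4
  Job 2: burst=6, C=10
  Job 3: burst=10, C=20
  Job 4: burst=10, C=30
  Job 5: burst=12, C=42
  Job 6: burst=13, C=55
Average completion = 161/6 = 26.8333

26.8333


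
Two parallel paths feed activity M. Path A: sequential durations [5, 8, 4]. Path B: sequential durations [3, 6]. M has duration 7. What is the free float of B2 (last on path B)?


ES(B2) = sum of predecessors on chain B = 3
EF(B2) = ES + duration = 3 + 6 = 9
Successor of B2 is M. ES(M) = max(sum(A), sum(B)) = max(17, 9) = 17
Free float = ES(successor) - EF(current) = 17 - 9 = 8

8


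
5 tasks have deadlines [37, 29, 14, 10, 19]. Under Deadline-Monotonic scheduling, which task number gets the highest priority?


Sort tasks by relative deadline (ascending):
  Task 4: deadline = 10
  Task 3: deadline = 14
  Task 5: deadline = 19
  Task 2: deadline = 29
  Task 1: deadline = 37
Priority order (highest first): [4, 3, 5, 2, 1]
Highest priority task = 4

4


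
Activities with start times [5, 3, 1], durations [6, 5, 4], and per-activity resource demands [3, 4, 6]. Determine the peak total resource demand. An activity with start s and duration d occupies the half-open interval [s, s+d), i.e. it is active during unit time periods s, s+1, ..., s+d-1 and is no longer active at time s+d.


Each activity i is active on [start_i, start_i + duration_i).
Compute total resource usage per time slot:
  t=0: active resources = [], total = 0
  t=1: active resources = [6], total = 6
  t=2: active resources = [6], total = 6
  t=3: active resources = [4, 6], total = 10
  t=4: active resources = [4, 6], total = 10
  t=5: active resources = [3, 4], total = 7
  t=6: active resources = [3, 4], total = 7
  t=7: active resources = [3, 4], total = 7
  t=8: active resources = [3], total = 3
  t=9: active resources = [3], total = 3
  t=10: active resources = [3], total = 3
Peak resource demand = 10

10


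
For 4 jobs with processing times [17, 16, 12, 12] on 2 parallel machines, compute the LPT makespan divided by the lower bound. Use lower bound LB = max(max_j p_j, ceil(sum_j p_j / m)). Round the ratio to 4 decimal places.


LPT order: [17, 16, 12, 12]
Machine loads after assignment: [29, 28]
LPT makespan = 29
Lower bound = max(max_job, ceil(total/2)) = max(17, 29) = 29
Ratio = 29 / 29 = 1.0

1.0


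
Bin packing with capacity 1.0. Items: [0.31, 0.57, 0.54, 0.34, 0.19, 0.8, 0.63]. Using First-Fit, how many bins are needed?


Place items sequentially using First-Fit:
  Item 0.31 -> new Bin 1
  Item 0.57 -> Bin 1 (now 0.88)
  Item 0.54 -> new Bin 2
  Item 0.34 -> Bin 2 (now 0.88)
  Item 0.19 -> new Bin 3
  Item 0.8 -> Bin 3 (now 0.99)
  Item 0.63 -> new Bin 4
Total bins used = 4

4


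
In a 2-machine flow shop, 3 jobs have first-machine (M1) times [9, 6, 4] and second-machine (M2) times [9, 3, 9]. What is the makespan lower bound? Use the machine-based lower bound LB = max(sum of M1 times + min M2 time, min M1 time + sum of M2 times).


LB1 = sum(M1 times) + min(M2 times) = 19 + 3 = 22
LB2 = min(M1 times) + sum(M2 times) = 4 + 21 = 25
Lower bound = max(LB1, LB2) = max(22, 25) = 25

25


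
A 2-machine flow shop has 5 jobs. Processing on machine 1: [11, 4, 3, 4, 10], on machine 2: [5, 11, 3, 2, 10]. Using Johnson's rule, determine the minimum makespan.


Apply Johnson's rule:
  Group 1 (a <= b): [(3, 3, 3), (2, 4, 11), (5, 10, 10)]
  Group 2 (a > b): [(1, 11, 5), (4, 4, 2)]
Optimal job order: [3, 2, 5, 1, 4]
Schedule:
  Job 3: M1 done at 3, M2 done at 6
  Job 2: M1 done at 7, M2 done at 18
  Job 5: M1 done at 17, M2 done at 28
  Job 1: M1 done at 28, M2 done at 33
  Job 4: M1 done at 32, M2 done at 35
Makespan = 35

35


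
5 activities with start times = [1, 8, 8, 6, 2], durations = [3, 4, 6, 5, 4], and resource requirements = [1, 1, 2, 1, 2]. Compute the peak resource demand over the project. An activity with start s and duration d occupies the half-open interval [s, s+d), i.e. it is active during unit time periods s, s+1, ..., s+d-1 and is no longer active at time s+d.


Each activity i is active on [start_i, start_i + duration_i).
Compute total resource usage per time slot:
  t=0: active resources = [], total = 0
  t=1: active resources = [1], total = 1
  t=2: active resources = [1, 2], total = 3
  t=3: active resources = [1, 2], total = 3
  t=4: active resources = [2], total = 2
  t=5: active resources = [2], total = 2
  t=6: active resources = [1], total = 1
  t=7: active resources = [1], total = 1
  t=8: active resources = [1, 2, 1], total = 4
  t=9: active resources = [1, 2, 1], total = 4
  t=10: active resources = [1, 2, 1], total = 4
  t=11: active resources = [1, 2], total = 3
  t=12: active resources = [2], total = 2
  t=13: active resources = [2], total = 2
Peak resource demand = 4

4


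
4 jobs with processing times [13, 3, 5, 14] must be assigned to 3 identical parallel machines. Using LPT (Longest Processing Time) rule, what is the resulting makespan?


Sort jobs in decreasing order (LPT): [14, 13, 5, 3]
Assign each job to the least loaded machine:
  Machine 1: jobs [14], load = 14
  Machine 2: jobs [13], load = 13
  Machine 3: jobs [5, 3], load = 8
Makespan = max load = 14

14


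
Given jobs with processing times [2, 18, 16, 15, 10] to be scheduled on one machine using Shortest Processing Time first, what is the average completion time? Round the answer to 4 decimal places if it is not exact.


Sort jobs by processing time (SPT order): [2, 10, 15, 16, 18]
Compute completion times sequentially:
  Job 1: processing = 2, completes at 2
  Job 2: processing = 10, completes at 12
  Job 3: processing = 15, completes at 27
  Job 4: processing = 16, completes at 43
  Job 5: processing = 18, completes at 61
Sum of completion times = 145
Average completion time = 145/5 = 29.0

29.0


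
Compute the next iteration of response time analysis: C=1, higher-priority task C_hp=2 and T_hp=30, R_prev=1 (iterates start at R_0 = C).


R_next = C + ceil(R_prev / T_hp) * C_hp
ceil(1 / 30) = ceil(0.0333) = 1
Interference = 1 * 2 = 2
R_next = 1 + 2 = 3

3


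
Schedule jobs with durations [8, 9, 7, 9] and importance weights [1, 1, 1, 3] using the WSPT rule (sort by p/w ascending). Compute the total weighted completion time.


Compute p/w ratios and sort ascending (WSPT): [(9, 3), (7, 1), (8, 1), (9, 1)]
Compute weighted completion times:
  Job (p=9,w=3): C=9, w*C=3*9=27
  Job (p=7,w=1): C=16, w*C=1*16=16
  Job (p=8,w=1): C=24, w*C=1*24=24
  Job (p=9,w=1): C=33, w*C=1*33=33
Total weighted completion time = 100

100


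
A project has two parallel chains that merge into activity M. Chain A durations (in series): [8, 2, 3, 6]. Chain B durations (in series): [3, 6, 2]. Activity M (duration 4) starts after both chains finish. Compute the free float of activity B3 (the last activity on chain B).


ES(B3) = sum of predecessors on chain B = 9
EF(B3) = ES + duration = 9 + 2 = 11
Successor of B3 is M. ES(M) = max(sum(A), sum(B)) = max(19, 11) = 19
Free float = ES(successor) - EF(current) = 19 - 11 = 8

8


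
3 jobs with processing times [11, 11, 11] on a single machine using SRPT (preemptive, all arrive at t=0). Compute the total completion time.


Since all jobs arrive at t=0, SRPT equals SPT ordering.
SPT order: [11, 11, 11]
Completion times:
  Job 1: p=11, C=11
  Job 2: p=11, C=22
  Job 3: p=11, C=33
Total completion time = 11 + 22 + 33 = 66

66


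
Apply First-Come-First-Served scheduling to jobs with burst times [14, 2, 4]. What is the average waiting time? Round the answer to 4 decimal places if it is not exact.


FCFS order (as given): [14, 2, 4]
Waiting times:
  Job 1: wait = 0
  Job 2: wait = 14
  Job 3: wait = 16
Sum of waiting times = 30
Average waiting time = 30/3 = 10.0

10.0


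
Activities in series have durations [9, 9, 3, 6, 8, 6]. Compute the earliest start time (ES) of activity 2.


Activity 2 starts after activities 1 through 1 complete.
Predecessor durations: [9]
ES = 9 = 9

9


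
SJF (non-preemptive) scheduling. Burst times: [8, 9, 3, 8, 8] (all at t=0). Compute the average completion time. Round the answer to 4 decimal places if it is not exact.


SJF order (ascending): [3, 8, 8, 8, 9]
Completion times:
  Job 1: burst=3, C=3
  Job 2: burst=8, C=11
  Job 3: burst=8, C=19
  Job 4: burst=8, C=27
  Job 5: burst=9, C=36
Average completion = 96/5 = 19.2

19.2


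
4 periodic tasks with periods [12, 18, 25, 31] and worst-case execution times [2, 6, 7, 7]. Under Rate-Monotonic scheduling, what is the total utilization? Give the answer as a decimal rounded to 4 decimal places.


Compute individual utilizations (exact fractions):
  Task 1: C/T = 2/12 = 1/6 (approx. 0.1667)
  Task 2: C/T = 6/18 = 1/3 (approx. 0.3333)
  Task 3: C/T = 7/25 (approx. 0.28)
  Task 4: C/T = 7/31 (approx. 0.2258)
Total utilization U = 1/6 + 1/3 + 7/25 + 7/31 = 1559/1550
Rounded to 4 decimal places: U = 1.0058
RM (Liu & Layland) bound for 4 tasks = 0.756828; compare with U = 1559/1550 (approx. 1.005806)
U > 1, so the task set is not schedulable (processor overloaded).

1.0058


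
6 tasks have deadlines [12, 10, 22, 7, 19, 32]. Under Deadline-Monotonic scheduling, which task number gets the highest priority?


Sort tasks by relative deadline (ascending):
  Task 4: deadline = 7
  Task 2: deadline = 10
  Task 1: deadline = 12
  Task 5: deadline = 19
  Task 3: deadline = 22
  Task 6: deadline = 32
Priority order (highest first): [4, 2, 1, 5, 3, 6]
Highest priority task = 4

4


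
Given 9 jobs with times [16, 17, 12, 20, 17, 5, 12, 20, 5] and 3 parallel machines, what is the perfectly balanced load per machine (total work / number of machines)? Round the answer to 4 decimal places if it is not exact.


Total processing time = 16 + 17 + 12 + 20 + 17 + 5 + 12 + 20 + 5 = 124
Number of machines = 3
Ideal balanced load = 124 / 3 = 41.3333

41.3333


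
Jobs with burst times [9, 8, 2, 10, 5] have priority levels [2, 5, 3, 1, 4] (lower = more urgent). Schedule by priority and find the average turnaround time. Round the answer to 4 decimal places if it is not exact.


Sort by priority (ascending = highest first):
Order: [(1, 10), (2, 9), (3, 2), (4, 5), (5, 8)]
Completion times:
  Priority 1, burst=10, C=10
  Priority 2, burst=9, C=19
  Priority 3, burst=2, C=21
  Priority 4, burst=5, C=26
  Priority 5, burst=8, C=34
Average turnaround = 110/5 = 22.0

22.0


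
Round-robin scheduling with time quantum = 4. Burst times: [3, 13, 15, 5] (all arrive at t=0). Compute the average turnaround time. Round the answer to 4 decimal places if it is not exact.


Time quantum = 4
Execution trace:
  J1 runs 3 units, time = 3
  J2 runs 4 units, time = 7
  J3 runs 4 units, time = 11
  J4 runs 4 units, time = 15
  J2 runs 4 units, time = 19
  J3 runs 4 units, time = 23
  J4 runs 1 units, time = 24
  J2 runs 4 units, time = 28
  J3 runs 4 units, time = 32
  J2 runs 1 units, time = 33
  J3 runs 3 units, time = 36
Finish times: [3, 33, 36, 24]
Average turnaround = 96/4 = 24.0

24.0


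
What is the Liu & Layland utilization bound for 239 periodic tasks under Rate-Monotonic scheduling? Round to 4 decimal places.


Compute 2^(1/239) = 1.0029044070
Subtract 1: 1.0029044070 - 1 = 0.0029044070
Multiply by n: 239 * 0.0029044070 = 0.6941532730
Round to 4 dp: 0.6942

0.6942


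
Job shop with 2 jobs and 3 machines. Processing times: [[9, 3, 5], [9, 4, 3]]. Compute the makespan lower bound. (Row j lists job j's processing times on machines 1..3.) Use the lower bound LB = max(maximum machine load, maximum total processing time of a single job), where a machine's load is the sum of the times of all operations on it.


Machine loads:
  Machine 1: 9 + 9 = 18
  Machine 2: 3 + 4 = 7
  Machine 3: 5 + 3 = 8
Max machine load = 18
Job totals:
  Job 1: 17
  Job 2: 16
Max job total = 17
Lower bound = max(18, 17) = 18

18


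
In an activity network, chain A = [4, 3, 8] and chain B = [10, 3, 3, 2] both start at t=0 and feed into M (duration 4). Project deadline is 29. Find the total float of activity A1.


Forward pass: ES(A1) = sum of predecessors on chain A = 0
EF = ES + duration = 0 + 4 = 4
Backward pass: LF(M) = deadline = 29; LS(M) = 29 - 4 = 25
LF(A1) = LS(M) - sum(successors on chain A) = 25 - 11 = 14
LS = LF - duration = 14 - 4 = 10
Total float = LS - ES = 10 - 0 = 10

10


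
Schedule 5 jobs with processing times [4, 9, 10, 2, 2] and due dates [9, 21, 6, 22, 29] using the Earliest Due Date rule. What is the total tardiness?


Sort by due date (EDD order): [(10, 6), (4, 9), (9, 21), (2, 22), (2, 29)]
Compute completion times and tardiness:
  Job 1: p=10, d=6, C=10, tardiness=max(0,10-6)=4
  Job 2: p=4, d=9, C=14, tardiness=max(0,14-9)=5
  Job 3: p=9, d=21, C=23, tardiness=max(0,23-21)=2
  Job 4: p=2, d=22, C=25, tardiness=max(0,25-22)=3
  Job 5: p=2, d=29, C=27, tardiness=max(0,27-29)=0
Total tardiness = 14

14


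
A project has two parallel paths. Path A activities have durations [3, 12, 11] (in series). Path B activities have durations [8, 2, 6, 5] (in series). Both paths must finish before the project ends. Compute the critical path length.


Path A total = 3 + 12 + 11 = 26
Path B total = 8 + 2 + 6 + 5 = 21
Critical path = longest path = max(26, 21) = 26

26


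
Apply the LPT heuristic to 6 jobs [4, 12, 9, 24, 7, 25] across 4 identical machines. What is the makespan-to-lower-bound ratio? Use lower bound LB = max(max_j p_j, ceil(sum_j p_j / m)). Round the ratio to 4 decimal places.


LPT order: [25, 24, 12, 9, 7, 4]
Machine loads after assignment: [25, 24, 16, 16]
LPT makespan = 25
Lower bound = max(max_job, ceil(total/4)) = max(25, 21) = 25
Ratio = 25 / 25 = 1.0

1.0


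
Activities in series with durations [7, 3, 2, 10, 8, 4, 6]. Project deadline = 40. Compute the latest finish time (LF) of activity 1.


LF(activity 1) = deadline - sum of successor durations
Successors: activities 2 through 7 with durations [3, 2, 10, 8, 4, 6]
Sum of successor durations = 33
LF = 40 - 33 = 7

7


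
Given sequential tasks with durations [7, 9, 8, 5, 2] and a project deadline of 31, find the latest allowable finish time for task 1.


LF(activity 1) = deadline - sum of successor durations
Successors: activities 2 through 5 with durations [9, 8, 5, 2]
Sum of successor durations = 24
LF = 31 - 24 = 7

7


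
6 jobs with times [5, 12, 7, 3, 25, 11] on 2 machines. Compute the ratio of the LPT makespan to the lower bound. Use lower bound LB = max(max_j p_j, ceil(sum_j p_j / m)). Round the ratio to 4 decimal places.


LPT order: [25, 12, 11, 7, 5, 3]
Machine loads after assignment: [33, 30]
LPT makespan = 33
Lower bound = max(max_job, ceil(total/2)) = max(25, 32) = 32
Ratio = 33 / 32 = 1.0313

1.0313
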